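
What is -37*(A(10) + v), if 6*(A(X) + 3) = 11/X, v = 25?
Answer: -49247/60 ≈ -820.78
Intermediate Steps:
A(X) = -3 + 11/(6*X) (A(X) = -3 + (11/X)/6 = -3 + 11/(6*X))
-37*(A(10) + v) = -37*((-3 + (11/6)/10) + 25) = -37*((-3 + (11/6)*(⅒)) + 25) = -37*((-3 + 11/60) + 25) = -37*(-169/60 + 25) = -37*1331/60 = -49247/60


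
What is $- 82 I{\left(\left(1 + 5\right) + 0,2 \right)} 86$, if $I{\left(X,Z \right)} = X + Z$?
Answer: $-56416$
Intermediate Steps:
$- 82 I{\left(\left(1 + 5\right) + 0,2 \right)} 86 = - 82 \left(\left(\left(1 + 5\right) + 0\right) + 2\right) 86 = - 82 \left(\left(6 + 0\right) + 2\right) 86 = - 82 \left(6 + 2\right) 86 = \left(-82\right) 8 \cdot 86 = \left(-656\right) 86 = -56416$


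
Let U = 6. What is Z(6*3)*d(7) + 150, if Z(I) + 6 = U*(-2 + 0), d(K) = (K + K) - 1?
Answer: -84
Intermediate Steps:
d(K) = -1 + 2*K (d(K) = 2*K - 1 = -1 + 2*K)
Z(I) = -18 (Z(I) = -6 + 6*(-2 + 0) = -6 + 6*(-2) = -6 - 12 = -18)
Z(6*3)*d(7) + 150 = -18*(-1 + 2*7) + 150 = -18*(-1 + 14) + 150 = -18*13 + 150 = -234 + 150 = -84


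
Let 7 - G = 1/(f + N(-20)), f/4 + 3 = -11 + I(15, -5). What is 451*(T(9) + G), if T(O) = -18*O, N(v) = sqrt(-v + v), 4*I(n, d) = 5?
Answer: -3564704/51 ≈ -69896.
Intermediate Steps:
I(n, d) = 5/4 (I(n, d) = (1/4)*5 = 5/4)
N(v) = 0 (N(v) = sqrt(0) = 0)
f = -51 (f = -12 + 4*(-11 + 5/4) = -12 + 4*(-39/4) = -12 - 39 = -51)
G = 358/51 (G = 7 - 1/(-51 + 0) = 7 - 1/(-51) = 7 - 1*(-1/51) = 7 + 1/51 = 358/51 ≈ 7.0196)
451*(T(9) + G) = 451*(-18*9 + 358/51) = 451*(-162 + 358/51) = 451*(-7904/51) = -3564704/51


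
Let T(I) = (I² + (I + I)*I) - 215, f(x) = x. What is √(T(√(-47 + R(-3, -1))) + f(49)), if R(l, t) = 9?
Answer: 2*I*√70 ≈ 16.733*I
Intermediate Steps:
T(I) = -215 + 3*I² (T(I) = (I² + (2*I)*I) - 215 = (I² + 2*I²) - 215 = 3*I² - 215 = -215 + 3*I²)
√(T(√(-47 + R(-3, -1))) + f(49)) = √((-215 + 3*(√(-47 + 9))²) + 49) = √((-215 + 3*(√(-38))²) + 49) = √((-215 + 3*(I*√38)²) + 49) = √((-215 + 3*(-38)) + 49) = √((-215 - 114) + 49) = √(-329 + 49) = √(-280) = 2*I*√70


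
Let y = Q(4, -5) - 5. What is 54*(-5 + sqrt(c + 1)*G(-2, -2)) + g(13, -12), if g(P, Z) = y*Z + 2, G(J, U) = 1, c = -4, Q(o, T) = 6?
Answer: -280 + 54*I*sqrt(3) ≈ -280.0 + 93.531*I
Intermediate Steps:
y = 1 (y = 6 - 5 = 1)
g(P, Z) = 2 + Z (g(P, Z) = 1*Z + 2 = Z + 2 = 2 + Z)
54*(-5 + sqrt(c + 1)*G(-2, -2)) + g(13, -12) = 54*(-5 + sqrt(-4 + 1)*1) + (2 - 12) = 54*(-5 + sqrt(-3)*1) - 10 = 54*(-5 + (I*sqrt(3))*1) - 10 = 54*(-5 + I*sqrt(3)) - 10 = (-270 + 54*I*sqrt(3)) - 10 = -280 + 54*I*sqrt(3)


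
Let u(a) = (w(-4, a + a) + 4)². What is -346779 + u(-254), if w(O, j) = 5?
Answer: -346698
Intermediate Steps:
u(a) = 81 (u(a) = (5 + 4)² = 9² = 81)
-346779 + u(-254) = -346779 + 81 = -346698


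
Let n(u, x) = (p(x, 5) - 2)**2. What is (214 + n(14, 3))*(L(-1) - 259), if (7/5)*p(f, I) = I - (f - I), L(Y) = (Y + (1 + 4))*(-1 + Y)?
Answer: -59541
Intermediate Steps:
L(Y) = (-1 + Y)*(5 + Y) (L(Y) = (Y + 5)*(-1 + Y) = (5 + Y)*(-1 + Y) = (-1 + Y)*(5 + Y))
p(f, I) = -5*f/7 + 10*I/7 (p(f, I) = 5*(I - (f - I))/7 = 5*(I + (I - f))/7 = 5*(-f + 2*I)/7 = -5*f/7 + 10*I/7)
n(u, x) = (36/7 - 5*x/7)**2 (n(u, x) = ((-5*x/7 + (10/7)*5) - 2)**2 = ((-5*x/7 + 50/7) - 2)**2 = ((50/7 - 5*x/7) - 2)**2 = (36/7 - 5*x/7)**2)
(214 + n(14, 3))*(L(-1) - 259) = (214 + (-36 + 5*3)**2/49)*((-5 + (-1)**2 + 4*(-1)) - 259) = (214 + (-36 + 15)**2/49)*((-5 + 1 - 4) - 259) = (214 + (1/49)*(-21)**2)*(-8 - 259) = (214 + (1/49)*441)*(-267) = (214 + 9)*(-267) = 223*(-267) = -59541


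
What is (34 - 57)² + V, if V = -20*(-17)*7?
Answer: 2909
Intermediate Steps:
V = 2380 (V = 340*7 = 2380)
(34 - 57)² + V = (34 - 57)² + 2380 = (-23)² + 2380 = 529 + 2380 = 2909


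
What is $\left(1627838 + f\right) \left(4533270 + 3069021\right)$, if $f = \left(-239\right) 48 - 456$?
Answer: $12284618049810$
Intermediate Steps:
$f = -11928$ ($f = -11472 - 456 = -11928$)
$\left(1627838 + f\right) \left(4533270 + 3069021\right) = \left(1627838 - 11928\right) \left(4533270 + 3069021\right) = 1615910 \cdot 7602291 = 12284618049810$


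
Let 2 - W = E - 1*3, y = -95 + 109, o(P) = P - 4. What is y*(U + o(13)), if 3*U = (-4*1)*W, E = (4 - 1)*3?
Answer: 602/3 ≈ 200.67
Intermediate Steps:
E = 9 (E = 3*3 = 9)
o(P) = -4 + P
y = 14
W = -4 (W = 2 - (9 - 1*3) = 2 - (9 - 3) = 2 - 1*6 = 2 - 6 = -4)
U = 16/3 (U = (-4*1*(-4))/3 = (-4*(-4))/3 = (1/3)*16 = 16/3 ≈ 5.3333)
y*(U + o(13)) = 14*(16/3 + (-4 + 13)) = 14*(16/3 + 9) = 14*(43/3) = 602/3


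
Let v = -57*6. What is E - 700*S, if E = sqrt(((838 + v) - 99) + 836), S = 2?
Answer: -1400 + 3*sqrt(137) ≈ -1364.9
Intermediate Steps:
v = -342
E = 3*sqrt(137) (E = sqrt(((838 - 342) - 99) + 836) = sqrt((496 - 99) + 836) = sqrt(397 + 836) = sqrt(1233) = 3*sqrt(137) ≈ 35.114)
E - 700*S = 3*sqrt(137) - 700*2 = 3*sqrt(137) - 1*1400 = 3*sqrt(137) - 1400 = -1400 + 3*sqrt(137)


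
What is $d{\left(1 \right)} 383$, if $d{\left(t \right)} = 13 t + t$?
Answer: $5362$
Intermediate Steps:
$d{\left(t \right)} = 14 t$
$d{\left(1 \right)} 383 = 14 \cdot 1 \cdot 383 = 14 \cdot 383 = 5362$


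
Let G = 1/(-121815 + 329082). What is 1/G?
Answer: 207267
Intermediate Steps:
G = 1/207267 ≈ 4.8247e-6
1/G = 1/(1/207267) = 207267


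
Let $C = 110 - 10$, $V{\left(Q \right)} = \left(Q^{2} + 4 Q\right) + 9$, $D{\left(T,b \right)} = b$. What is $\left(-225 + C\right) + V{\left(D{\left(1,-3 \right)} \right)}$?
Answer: $-119$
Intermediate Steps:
$V{\left(Q \right)} = 9 + Q^{2} + 4 Q$
$C = 100$ ($C = 110 - 10 = 100$)
$\left(-225 + C\right) + V{\left(D{\left(1,-3 \right)} \right)} = \left(-225 + 100\right) + \left(9 + \left(-3\right)^{2} + 4 \left(-3\right)\right) = -125 + \left(9 + 9 - 12\right) = -125 + 6 = -119$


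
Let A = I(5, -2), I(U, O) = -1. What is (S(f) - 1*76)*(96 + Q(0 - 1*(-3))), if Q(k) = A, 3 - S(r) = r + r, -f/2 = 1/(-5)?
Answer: -7011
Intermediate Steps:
f = ⅖ (f = -2/(-5) = -2*(-1)/5 = -2*(-⅕) = ⅖ ≈ 0.40000)
S(r) = 3 - 2*r (S(r) = 3 - (r + r) = 3 - 2*r)
A = -1
Q(k) = -1
(S(f) - 1*76)*(96 + Q(0 - 1*(-3))) = ((3 - 2*⅖) - 1*76)*(96 - 1) = ((3 - ⅘) - 76)*95 = (11/5 - 76)*95 = -369/5*95 = -7011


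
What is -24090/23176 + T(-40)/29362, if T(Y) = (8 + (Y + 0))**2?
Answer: -170899589/170123428 ≈ -1.0046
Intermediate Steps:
T(Y) = (8 + Y)**2
-24090/23176 + T(-40)/29362 = -24090/23176 + (8 - 40)**2/29362 = -24090*1/23176 + (-32)**2*(1/29362) = -12045/11588 + 1024*(1/29362) = -12045/11588 + 512/14681 = -170899589/170123428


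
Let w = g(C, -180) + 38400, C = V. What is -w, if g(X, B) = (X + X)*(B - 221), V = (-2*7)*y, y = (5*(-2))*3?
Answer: 298440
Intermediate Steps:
y = -30 (y = -10*3 = -30)
V = 420 (V = -2*7*(-30) = -14*(-30) = 420)
C = 420
g(X, B) = 2*X*(-221 + B) (g(X, B) = (2*X)*(-221 + B) = 2*X*(-221 + B))
w = -298440 (w = 2*420*(-221 - 180) + 38400 = 2*420*(-401) + 38400 = -336840 + 38400 = -298440)
-w = -1*(-298440) = 298440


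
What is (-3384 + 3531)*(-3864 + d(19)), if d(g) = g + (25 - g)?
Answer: -564333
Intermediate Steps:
d(g) = 25
(-3384 + 3531)*(-3864 + d(19)) = (-3384 + 3531)*(-3864 + 25) = 147*(-3839) = -564333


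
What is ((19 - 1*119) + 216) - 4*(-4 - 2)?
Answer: 140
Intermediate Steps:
((19 - 1*119) + 216) - 4*(-4 - 2) = ((19 - 119) + 216) - 4*(-6) = (-100 + 216) + 24 = 116 + 24 = 140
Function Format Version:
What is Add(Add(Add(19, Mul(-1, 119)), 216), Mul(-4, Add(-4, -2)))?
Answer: 140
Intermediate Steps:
Add(Add(Add(19, Mul(-1, 119)), 216), Mul(-4, Add(-4, -2))) = Add(Add(Add(19, -119), 216), Mul(-4, -6)) = Add(Add(-100, 216), 24) = Add(116, 24) = 140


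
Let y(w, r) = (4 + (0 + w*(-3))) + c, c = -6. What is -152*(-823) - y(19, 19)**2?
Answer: 121615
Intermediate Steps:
y(w, r) = -2 - 3*w (y(w, r) = (4 + (0 + w*(-3))) - 6 = (4 + (0 - 3*w)) - 6 = (4 - 3*w) - 6 = -2 - 3*w)
-152*(-823) - y(19, 19)**2 = -152*(-823) - (-2 - 3*19)**2 = 125096 - (-2 - 57)**2 = 125096 - 1*(-59)**2 = 125096 - 1*3481 = 125096 - 3481 = 121615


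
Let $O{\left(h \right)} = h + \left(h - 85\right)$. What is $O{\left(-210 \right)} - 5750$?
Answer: $-6255$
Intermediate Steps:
$O{\left(h \right)} = -85 + 2 h$ ($O{\left(h \right)} = h + \left(-85 + h\right) = -85 + 2 h$)
$O{\left(-210 \right)} - 5750 = \left(-85 + 2 \left(-210\right)\right) - 5750 = \left(-85 - 420\right) - 5750 = -505 - 5750 = -6255$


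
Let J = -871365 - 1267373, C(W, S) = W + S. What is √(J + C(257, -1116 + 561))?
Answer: 2*I*√534759 ≈ 1462.5*I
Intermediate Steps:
C(W, S) = S + W
J = -2138738
√(J + C(257, -1116 + 561)) = √(-2138738 + ((-1116 + 561) + 257)) = √(-2138738 + (-555 + 257)) = √(-2138738 - 298) = √(-2139036) = 2*I*√534759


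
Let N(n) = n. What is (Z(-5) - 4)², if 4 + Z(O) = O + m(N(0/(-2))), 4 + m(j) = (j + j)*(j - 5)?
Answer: 289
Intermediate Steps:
m(j) = -4 + 2*j*(-5 + j) (m(j) = -4 + (j + j)*(j - 5) = -4 + (2*j)*(-5 + j) = -4 + 2*j*(-5 + j))
Z(O) = -8 + O (Z(O) = -4 + (O + (-4 - 0/(-2) + 2*(0/(-2))²)) = -4 + (O + (-4 - 0*(-1)/2 + 2*(0*(-½))²)) = -4 + (O + (-4 - 10*0 + 2*0²)) = -4 + (O + (-4 + 0 + 2*0)) = -4 + (O + (-4 + 0 + 0)) = -4 + (O - 4) = -4 + (-4 + O) = -8 + O)
(Z(-5) - 4)² = ((-8 - 5) - 4)² = (-13 - 4)² = (-17)² = 289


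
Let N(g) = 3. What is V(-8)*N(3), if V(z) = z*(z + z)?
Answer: 384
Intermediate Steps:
V(z) = 2*z² (V(z) = z*(2*z) = 2*z²)
V(-8)*N(3) = (2*(-8)²)*3 = (2*64)*3 = 128*3 = 384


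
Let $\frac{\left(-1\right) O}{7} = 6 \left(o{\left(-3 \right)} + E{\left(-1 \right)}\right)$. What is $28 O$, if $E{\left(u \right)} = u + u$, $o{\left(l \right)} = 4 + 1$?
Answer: $-3528$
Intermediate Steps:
$o{\left(l \right)} = 5$
$E{\left(u \right)} = 2 u$
$O = -126$ ($O = - 7 \cdot 6 \left(5 + 2 \left(-1\right)\right) = - 7 \cdot 6 \left(5 - 2\right) = - 7 \cdot 6 \cdot 3 = \left(-7\right) 18 = -126$)
$28 O = 28 \left(-126\right) = -3528$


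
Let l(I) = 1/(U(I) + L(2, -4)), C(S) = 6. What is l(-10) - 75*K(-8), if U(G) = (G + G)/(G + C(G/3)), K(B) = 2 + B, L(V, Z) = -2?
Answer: 1351/3 ≈ 450.33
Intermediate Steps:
U(G) = 2*G/(6 + G) (U(G) = (G + G)/(G + 6) = (2*G)/(6 + G) = 2*G/(6 + G))
l(I) = 1/(-2 + 2*I/(6 + I)) (l(I) = 1/(2*I/(6 + I) - 2) = 1/(-2 + 2*I/(6 + I)))
l(-10) - 75*K(-8) = (-½ - 1/12*(-10)) - 75*(2 - 8) = (-½ + ⅚) - 75*(-6) = ⅓ + 450 = 1351/3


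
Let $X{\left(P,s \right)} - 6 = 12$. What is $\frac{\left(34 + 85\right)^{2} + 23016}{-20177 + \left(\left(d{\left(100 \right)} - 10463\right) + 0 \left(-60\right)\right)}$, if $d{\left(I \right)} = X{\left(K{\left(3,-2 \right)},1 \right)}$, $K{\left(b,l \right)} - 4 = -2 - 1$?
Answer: $- \frac{37177}{30622} \approx -1.2141$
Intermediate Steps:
$K{\left(b,l \right)} = 1$ ($K{\left(b,l \right)} = 4 - 3 = 1$)
$X{\left(P,s \right)} = 18$ ($X{\left(P,s \right)} = 6 + 12 = 18$)
$d{\left(I \right)} = 18$
$\frac{\left(34 + 85\right)^{2} + 23016}{-20177 + \left(\left(d{\left(100 \right)} - 10463\right) + 0 \left(-60\right)\right)} = \frac{\left(34 + 85\right)^{2} + 23016}{-20177 + \left(\left(18 - 10463\right) + 0 \left(-60\right)\right)} = \frac{119^{2} + 23016}{-20177 + \left(-10445 + 0\right)} = \frac{14161 + 23016}{-20177 - 10445} = \frac{37177}{-30622} = 37177 \left(- \frac{1}{30622}\right) = - \frac{37177}{30622}$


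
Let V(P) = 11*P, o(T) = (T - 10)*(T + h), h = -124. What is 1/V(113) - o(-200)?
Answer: -84573719/1243 ≈ -68040.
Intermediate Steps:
o(T) = (-124 + T)*(-10 + T) (o(T) = (T - 10)*(T - 124) = (-10 + T)*(-124 + T) = (-124 + T)*(-10 + T))
1/V(113) - o(-200) = 1/(11*113) - (1240 + (-200)² - 134*(-200)) = 1/1243 - (1240 + 40000 + 26800) = 1/1243 - 1*68040 = 1/1243 - 68040 = -84573719/1243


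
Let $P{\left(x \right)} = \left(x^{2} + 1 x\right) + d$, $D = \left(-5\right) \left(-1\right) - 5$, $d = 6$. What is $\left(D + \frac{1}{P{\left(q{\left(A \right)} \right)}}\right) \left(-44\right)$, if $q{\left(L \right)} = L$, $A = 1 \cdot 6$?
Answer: $- \frac{11}{12} \approx -0.91667$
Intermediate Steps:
$A = 6$
$D = 0$ ($D = 5 - 5 = 0$)
$P{\left(x \right)} = 6 + x + x^{2}$ ($P{\left(x \right)} = \left(x^{2} + 1 x\right) + 6 = \left(x^{2} + x\right) + 6 = \left(x + x^{2}\right) + 6 = 6 + x + x^{2}$)
$\left(D + \frac{1}{P{\left(q{\left(A \right)} \right)}}\right) \left(-44\right) = \left(0 + \frac{1}{6 + 6 + 6^{2}}\right) \left(-44\right) = \left(0 + \frac{1}{6 + 6 + 36}\right) \left(-44\right) = \left(0 + \frac{1}{48}\right) \left(-44\right) = \frac{1}{48} \left(-44\right) = - \frac{11}{12}$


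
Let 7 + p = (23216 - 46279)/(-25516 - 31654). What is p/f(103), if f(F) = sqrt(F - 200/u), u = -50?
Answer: -377127*sqrt(107)/6117190 ≈ -0.63772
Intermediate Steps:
f(F) = sqrt(4 + F) (f(F) = sqrt(F - 200/(-50)) = sqrt(F - 200*(-1/50)) = sqrt(F + 4) = sqrt(4 + F))
p = -377127/57170 (p = -7 + (23216 - 46279)/(-25516 - 31654) = -7 - 23063/(-57170) = -7 - 23063*(-1/57170) = -7 + 23063/57170 = -377127/57170 ≈ -6.5966)
p/f(103) = -377127/(57170*sqrt(4 + 103)) = -377127*sqrt(107)/107/57170 = -377127*sqrt(107)/6117190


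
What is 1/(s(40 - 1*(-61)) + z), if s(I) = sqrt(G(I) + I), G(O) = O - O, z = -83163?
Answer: -83163/6916084468 - sqrt(101)/6916084468 ≈ -1.2026e-5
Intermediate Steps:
G(O) = 0
s(I) = sqrt(I) (s(I) = sqrt(0 + I) = sqrt(I))
1/(s(40 - 1*(-61)) + z) = 1/(sqrt(40 - 1*(-61)) - 83163) = 1/(sqrt(40 + 61) - 83163) = 1/(sqrt(101) - 83163) = 1/(-83163 + sqrt(101))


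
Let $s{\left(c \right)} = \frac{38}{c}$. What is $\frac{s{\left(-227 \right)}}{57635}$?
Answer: $- \frac{38}{13083145} \approx -2.9045 \cdot 10^{-6}$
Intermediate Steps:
$\frac{s{\left(-227 \right)}}{57635} = \frac{38 \frac{1}{-227}}{57635} = 38 \left(- \frac{1}{227}\right) \frac{1}{57635} = \left(- \frac{38}{227}\right) \frac{1}{57635} = - \frac{38}{13083145}$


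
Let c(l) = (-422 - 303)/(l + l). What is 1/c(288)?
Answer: -576/725 ≈ -0.79448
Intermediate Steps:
c(l) = -725/(2*l) (c(l) = -725*1/(2*l) = -725/(2*l))
1/c(288) = 1/(-725/2/288) = 1/(-725/2*1/288) = 1/(-725/576) = -576/725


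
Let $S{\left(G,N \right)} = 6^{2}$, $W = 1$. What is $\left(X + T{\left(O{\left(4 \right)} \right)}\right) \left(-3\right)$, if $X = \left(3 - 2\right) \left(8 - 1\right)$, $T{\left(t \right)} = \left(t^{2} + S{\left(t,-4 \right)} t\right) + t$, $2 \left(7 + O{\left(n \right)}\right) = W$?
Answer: $\frac{2295}{4} \approx 573.75$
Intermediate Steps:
$O{\left(n \right)} = - \frac{13}{2}$ ($O{\left(n \right)} = -7 + \frac{1}{2} \cdot 1 = -7 + \frac{1}{2} = - \frac{13}{2}$)
$S{\left(G,N \right)} = 36$
$T{\left(t \right)} = t^{2} + 37 t$ ($T{\left(t \right)} = \left(t^{2} + 36 t\right) + t = t^{2} + 37 t$)
$X = 7$ ($X = 1 \cdot 7 = 7$)
$\left(X + T{\left(O{\left(4 \right)} \right)}\right) \left(-3\right) = \left(7 - \frac{13 \left(37 - \frac{13}{2}\right)}{2}\right) \left(-3\right) = \left(7 - \frac{793}{4}\right) \left(-3\right) = \left(- \frac{765}{4}\right) \left(-3\right) = \frac{2295}{4}$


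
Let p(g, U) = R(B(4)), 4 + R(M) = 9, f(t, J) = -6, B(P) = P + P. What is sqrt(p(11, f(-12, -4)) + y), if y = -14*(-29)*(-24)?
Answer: I*sqrt(9739) ≈ 98.686*I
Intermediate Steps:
B(P) = 2*P
R(M) = 5 (R(M) = -4 + 9 = 5)
p(g, U) = 5
y = -9744 (y = 406*(-24) = -9744)
sqrt(p(11, f(-12, -4)) + y) = sqrt(5 - 9744) = sqrt(-9739) = I*sqrt(9739)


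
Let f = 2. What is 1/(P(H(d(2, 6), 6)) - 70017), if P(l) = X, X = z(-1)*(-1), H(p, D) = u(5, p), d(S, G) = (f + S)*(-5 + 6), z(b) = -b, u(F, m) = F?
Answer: -1/70018 ≈ -1.4282e-5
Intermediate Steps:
d(S, G) = 2 + S (d(S, G) = (2 + S)*(-5 + 6) = (2 + S)*1 = 2 + S)
H(p, D) = 5
X = -1 (X = -1*(-1)*(-1) = 1*(-1) = -1)
P(l) = -1
1/(P(H(d(2, 6), 6)) - 70017) = 1/(-1 - 70017) = 1/(-70018) = -1/70018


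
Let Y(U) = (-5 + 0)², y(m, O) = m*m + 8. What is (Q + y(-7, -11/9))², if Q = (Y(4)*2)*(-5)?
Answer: 37249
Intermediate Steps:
y(m, O) = 8 + m² (y(m, O) = m² + 8 = 8 + m²)
Y(U) = 25 (Y(U) = (-5)² = 25)
Q = -250 (Q = (25*2)*(-5) = 50*(-5) = -250)
(Q + y(-7, -11/9))² = (-250 + (8 + (-7)²))² = (-250 + (8 + 49))² = (-250 + 57)² = (-193)² = 37249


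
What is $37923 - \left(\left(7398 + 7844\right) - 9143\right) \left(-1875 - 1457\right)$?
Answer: $20359791$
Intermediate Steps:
$37923 - \left(\left(7398 + 7844\right) - 9143\right) \left(-1875 - 1457\right) = 37923 - \left(15242 - 9143\right) \left(-3332\right) = 37923 - 6099 \left(-3332\right) = 37923 - -20321868 = 37923 + 20321868 = 20359791$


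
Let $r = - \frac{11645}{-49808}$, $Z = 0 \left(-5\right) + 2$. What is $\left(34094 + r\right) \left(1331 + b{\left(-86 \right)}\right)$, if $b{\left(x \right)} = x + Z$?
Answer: $\frac{2117612499459}{49808} \approx 4.2516 \cdot 10^{7}$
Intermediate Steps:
$Z = 2$ ($Z = 0 + 2 = 2$)
$r = \frac{11645}{49808}$ ($r = \left(-11645\right) \left(- \frac{1}{49808}\right) = \frac{11645}{49808} \approx 0.2338$)
$b{\left(x \right)} = 2 + x$ ($b{\left(x \right)} = x + 2 = 2 + x$)
$\left(34094 + r\right) \left(1331 + b{\left(-86 \right)}\right) = \left(34094 + \frac{11645}{49808}\right) \left(1331 + \left(2 - 86\right)\right) = \frac{1698165597 \left(1331 - 84\right)}{49808} = \frac{1698165597}{49808} \cdot 1247 = \frac{2117612499459}{49808}$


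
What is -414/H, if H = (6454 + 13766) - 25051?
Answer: 414/4831 ≈ 0.085697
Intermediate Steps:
H = -4831 (H = 20220 - 25051 = -4831)
-414/H = -414/(-4831) = -414*(-1/4831) = 414/4831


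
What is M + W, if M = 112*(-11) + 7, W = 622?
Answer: -603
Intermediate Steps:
M = -1225 (M = -1232 + 7 = -1225)
M + W = -1225 + 622 = -603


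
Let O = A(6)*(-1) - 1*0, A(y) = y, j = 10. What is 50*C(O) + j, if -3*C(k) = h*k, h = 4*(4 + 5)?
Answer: 3610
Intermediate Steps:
O = -6 (O = 6*(-1) - 1*0 = -6 + 0 = -6)
h = 36 (h = 4*9 = 36)
C(k) = -12*k
50*C(O) + j = 50*(-12*(-6)) + 10 = 50*72 + 10 = 3600 + 10 = 3610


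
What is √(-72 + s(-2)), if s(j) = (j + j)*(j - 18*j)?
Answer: 4*I*√13 ≈ 14.422*I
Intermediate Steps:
s(j) = -34*j² (s(j) = (2*j)*(-17*j) = -34*j²)
√(-72 + s(-2)) = √(-72 - 34*(-2)²) = √(-72 - 34*4) = √(-72 - 136) = √(-208) = 4*I*√13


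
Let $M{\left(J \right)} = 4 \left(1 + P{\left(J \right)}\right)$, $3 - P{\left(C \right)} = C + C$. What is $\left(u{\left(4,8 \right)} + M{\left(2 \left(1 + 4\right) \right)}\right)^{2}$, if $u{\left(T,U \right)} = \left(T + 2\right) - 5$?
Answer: $3969$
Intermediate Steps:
$u{\left(T,U \right)} = -3 + T$ ($u{\left(T,U \right)} = \left(2 + T\right) - 5 = -3 + T$)
$P{\left(C \right)} = 3 - 2 C$ ($P{\left(C \right)} = 3 - \left(C + C\right) = 3 - 2 C$)
$M{\left(J \right)} = 16 - 8 J$ ($M{\left(J \right)} = 4 \left(1 - \left(-3 + 2 J\right)\right) = 4 \left(4 - 2 J\right) = 16 - 8 J$)
$\left(u{\left(4,8 \right)} + M{\left(2 \left(1 + 4\right) \right)}\right)^{2} = \left(\left(-3 + 4\right) + \left(16 - 8 \cdot 2 \left(1 + 4\right)\right)\right)^{2} = \left(1 + \left(16 - 8 \cdot 2 \cdot 5\right)\right)^{2} = \left(1 + \left(16 - 80\right)\right)^{2} = \left(1 - 64\right)^{2} = \left(-63\right)^{2} = 3969$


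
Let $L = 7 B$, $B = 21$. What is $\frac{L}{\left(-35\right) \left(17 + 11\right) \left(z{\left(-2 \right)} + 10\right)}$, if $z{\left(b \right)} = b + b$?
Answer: $- \frac{1}{40} \approx -0.025$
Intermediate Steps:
$z{\left(b \right)} = 2 b$
$L = 147$ ($L = 7 \cdot 21 = 147$)
$\frac{L}{\left(-35\right) \left(17 + 11\right) \left(z{\left(-2 \right)} + 10\right)} = \frac{147}{\left(-35\right) \left(17 + 11\right) \left(2 \left(-2\right) + 10\right)} = \frac{147}{\left(-35\right) 28 \left(-4 + 10\right)} = \frac{147}{\left(-35\right) 28 \cdot 6} = \frac{147}{\left(-35\right) 168} = \frac{147}{-5880} = 147 \left(- \frac{1}{5880}\right) = - \frac{1}{40}$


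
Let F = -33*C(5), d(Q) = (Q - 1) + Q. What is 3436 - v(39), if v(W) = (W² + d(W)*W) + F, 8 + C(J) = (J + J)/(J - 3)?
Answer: -1187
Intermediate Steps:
C(J) = -8 + 2*J/(-3 + J) (C(J) = -8 + (J + J)/(J - 3) = -8 + (2*J)/(-3 + J) = -8 + 2*J/(-3 + J))
d(Q) = -1 + 2*Q (d(Q) = (-1 + Q) + Q = -1 + 2*Q)
F = 99 (F = -198*(4 - 1*5)/(-3 + 5) = -198*(4 - 5)/2 = -198*(-1)/2 = -33*(-3) = 99)
v(W) = 99 + W² + W*(-1 + 2*W) (v(W) = (W² + (-1 + 2*W)*W) + 99 = (W² + W*(-1 + 2*W)) + 99 = 99 + W² + W*(-1 + 2*W))
3436 - v(39) = 3436 - (99 - 1*39 + 3*39²) = 3436 - (99 - 39 + 3*1521) = 3436 - (99 - 39 + 4563) = 3436 - 1*4623 = 3436 - 4623 = -1187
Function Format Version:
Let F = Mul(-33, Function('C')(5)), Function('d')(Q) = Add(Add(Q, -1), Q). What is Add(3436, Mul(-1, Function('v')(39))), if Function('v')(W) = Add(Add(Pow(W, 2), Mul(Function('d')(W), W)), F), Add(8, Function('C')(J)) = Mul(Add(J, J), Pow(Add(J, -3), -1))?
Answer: -1187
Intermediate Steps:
Function('C')(J) = Add(-8, Mul(2, J, Pow(Add(-3, J), -1))) (Function('C')(J) = Add(-8, Mul(Add(J, J), Pow(Add(J, -3), -1))) = Add(-8, Mul(Mul(2, J), Pow(Add(-3, J), -1))) = Add(-8, Mul(2, J, Pow(Add(-3, J), -1))))
Function('d')(Q) = Add(-1, Mul(2, Q)) (Function('d')(Q) = Add(Add(-1, Q), Q) = Add(-1, Mul(2, Q)))
F = 99 (F = Mul(-33, Mul(6, Pow(Add(-3, 5), -1), Add(4, Mul(-1, 5)))) = Mul(-33, Mul(6, Pow(2, -1), Add(4, -5))) = Mul(-33, Mul(6, Rational(1, 2), -1)) = Mul(-33, -3) = 99)
Function('v')(W) = Add(99, Pow(W, 2), Mul(W, Add(-1, Mul(2, W)))) (Function('v')(W) = Add(Add(Pow(W, 2), Mul(Add(-1, Mul(2, W)), W)), 99) = Add(Add(Pow(W, 2), Mul(W, Add(-1, Mul(2, W)))), 99) = Add(99, Pow(W, 2), Mul(W, Add(-1, Mul(2, W)))))
Add(3436, Mul(-1, Function('v')(39))) = Add(3436, Mul(-1, Add(99, Mul(-1, 39), Mul(3, Pow(39, 2))))) = Add(3436, Mul(-1, Add(99, -39, Mul(3, 1521)))) = Add(3436, Mul(-1, Add(99, -39, 4563))) = Add(3436, Mul(-1, 4623)) = Add(3436, -4623) = -1187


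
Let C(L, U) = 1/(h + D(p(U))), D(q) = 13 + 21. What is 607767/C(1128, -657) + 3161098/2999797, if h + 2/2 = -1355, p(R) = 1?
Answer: -2410240814840180/2999797 ≈ -8.0347e+8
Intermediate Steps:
h = -1356 (h = -1 - 1355 = -1356)
D(q) = 34
C(L, U) = -1/1322 (C(L, U) = 1/(-1356 + 34) = 1/(-1322) = -1/1322)
607767/C(1128, -657) + 3161098/2999797 = 607767/(-1/1322) + 3161098/2999797 = 607767*(-1322) + 3161098*(1/2999797) = -803467974 + 3161098/2999797 = -2410240814840180/2999797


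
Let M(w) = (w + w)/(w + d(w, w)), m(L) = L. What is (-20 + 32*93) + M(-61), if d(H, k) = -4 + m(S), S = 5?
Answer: 88741/30 ≈ 2958.0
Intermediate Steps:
d(H, k) = 1 (d(H, k) = -4 + 5 = 1)
M(w) = 2*w/(1 + w) (M(w) = (w + w)/(w + 1) = (2*w)/(1 + w) = 2*w/(1 + w))
(-20 + 32*93) + M(-61) = (-20 + 32*93) + 2*(-61)/(1 - 61) = (-20 + 2976) + 2*(-61)/(-60) = 2956 + 2*(-61)*(-1/60) = 2956 + 61/30 = 88741/30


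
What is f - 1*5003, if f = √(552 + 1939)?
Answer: -5003 + √2491 ≈ -4953.1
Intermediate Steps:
f = √2491 ≈ 49.910
f - 1*5003 = √2491 - 1*5003 = √2491 - 5003 = -5003 + √2491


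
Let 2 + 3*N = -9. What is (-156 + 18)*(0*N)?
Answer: 0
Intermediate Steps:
N = -11/3 (N = -⅔ + (⅓)*(-9) = -⅔ - 3 = -11/3 ≈ -3.6667)
(-156 + 18)*(0*N) = (-156 + 18)*(0*(-11/3)) = -138*0 = 0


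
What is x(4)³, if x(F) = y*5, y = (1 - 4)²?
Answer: 91125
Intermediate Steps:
y = 9 (y = (-3)² = 9)
x(F) = 45 (x(F) = 9*5 = 45)
x(4)³ = 45³ = 91125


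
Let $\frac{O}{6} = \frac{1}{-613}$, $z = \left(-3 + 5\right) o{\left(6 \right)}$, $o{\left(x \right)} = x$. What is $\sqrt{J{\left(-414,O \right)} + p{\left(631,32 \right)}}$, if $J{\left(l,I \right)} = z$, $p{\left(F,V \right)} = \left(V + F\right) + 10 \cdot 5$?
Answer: $5 \sqrt{29} \approx 26.926$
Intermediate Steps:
$p{\left(F,V \right)} = 50 + F + V$ ($p{\left(F,V \right)} = \left(F + V\right) + 50 = 50 + F + V$)
$z = 12$ ($z = \left(-3 + 5\right) 6 = 2 \cdot 6 = 12$)
$O = - \frac{6}{613}$ ($O = \frac{6}{-613} = 6 \left(- \frac{1}{613}\right) = - \frac{6}{613} \approx -0.0097879$)
$J{\left(l,I \right)} = 12$
$\sqrt{J{\left(-414,O \right)} + p{\left(631,32 \right)}} = \sqrt{12 + \left(50 + 631 + 32\right)} = \sqrt{12 + 713} = \sqrt{725} = 5 \sqrt{29}$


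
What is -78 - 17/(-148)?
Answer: -11527/148 ≈ -77.885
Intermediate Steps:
-78 - 17/(-148) = -78 - 1/148*(-17) = -78 + 17/148 = -11527/148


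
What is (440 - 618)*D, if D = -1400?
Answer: 249200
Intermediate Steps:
(440 - 618)*D = (440 - 618)*(-1400) = -178*(-1400) = 249200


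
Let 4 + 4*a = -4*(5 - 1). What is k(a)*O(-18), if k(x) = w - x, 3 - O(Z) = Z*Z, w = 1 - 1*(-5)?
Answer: -3531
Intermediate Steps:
w = 6 (w = 1 + 5 = 6)
O(Z) = 3 - Z² (O(Z) = 3 - Z*Z = 3 - Z²)
a = -5 (a = -1 + (-4*(5 - 1))/4 = -1 + (-4*4)/4 = -1 + (¼)*(-16) = -1 - 4 = -5)
k(x) = 6 - x
k(a)*O(-18) = (6 - 1*(-5))*(3 - 1*(-18)²) = (6 + 5)*(3 - 1*324) = 11*(3 - 324) = 11*(-321) = -3531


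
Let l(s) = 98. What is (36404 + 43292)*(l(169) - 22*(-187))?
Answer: 335679552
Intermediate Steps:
(36404 + 43292)*(l(169) - 22*(-187)) = (36404 + 43292)*(98 - 22*(-187)) = 79696*(98 + 4114) = 79696*4212 = 335679552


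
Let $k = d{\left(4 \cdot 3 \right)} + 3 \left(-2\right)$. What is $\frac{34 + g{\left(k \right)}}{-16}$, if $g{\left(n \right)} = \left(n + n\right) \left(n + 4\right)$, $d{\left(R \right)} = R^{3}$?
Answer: $- \frac{2972189}{8} \approx -3.7152 \cdot 10^{5}$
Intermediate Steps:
$k = 1722$ ($k = \left(4 \cdot 3\right)^{3} + 3 \left(-2\right) = 12^{3} - 6 = 1728 - 6 = 1722$)
$g{\left(n \right)} = 2 n \left(4 + n\right)$
$\frac{34 + g{\left(k \right)}}{-16} = \frac{34 + 2 \cdot 1722 \left(4 + 1722\right)}{-16} = \left(34 + 2 \cdot 1722 \cdot 1726\right) \left(- \frac{1}{16}\right) = \left(34 + 5944344\right) \left(- \frac{1}{16}\right) = 5944378 \left(- \frac{1}{16}\right) = - \frac{2972189}{8}$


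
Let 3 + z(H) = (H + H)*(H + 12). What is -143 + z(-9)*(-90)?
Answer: 4987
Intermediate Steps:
z(H) = -3 + 2*H*(12 + H) (z(H) = -3 + (H + H)*(H + 12) = -3 + (2*H)*(12 + H) = -3 + 2*H*(12 + H))
-143 + z(-9)*(-90) = -143 + (-3 + 2*(-9)² + 24*(-9))*(-90) = -143 + (-3 + 2*81 - 216)*(-90) = -143 + (-3 + 162 - 216)*(-90) = -143 - 57*(-90) = -143 + 5130 = 4987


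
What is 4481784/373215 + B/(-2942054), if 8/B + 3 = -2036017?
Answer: 223718735177349737/18629900001696935 ≈ 12.009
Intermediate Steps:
B = -2/509005 (B = 8/(-3 - 2036017) = 8/(-2036020) = 8*(-1/2036020) = -2/509005 ≈ -3.9292e-6)
4481784/373215 + B/(-2942054) = 4481784/373215 - 2/509005/(-2942054) = 4481784*(1/373215) - 2/509005*(-1/2942054) = 1493928/124405 + 1/748760098135 = 223718735177349737/18629900001696935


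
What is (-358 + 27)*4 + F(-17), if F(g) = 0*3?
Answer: -1324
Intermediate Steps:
F(g) = 0
(-358 + 27)*4 + F(-17) = (-358 + 27)*4 + 0 = -331*4 + 0 = -1324 + 0 = -1324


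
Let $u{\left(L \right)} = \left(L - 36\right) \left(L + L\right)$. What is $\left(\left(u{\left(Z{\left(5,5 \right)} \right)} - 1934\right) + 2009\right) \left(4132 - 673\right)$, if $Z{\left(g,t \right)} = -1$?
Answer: $515391$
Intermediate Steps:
$u{\left(L \right)} = 2 L \left(-36 + L\right)$ ($u{\left(L \right)} = \left(-36 + L\right) 2 L = 2 L \left(-36 + L\right)$)
$\left(\left(u{\left(Z{\left(5,5 \right)} \right)} - 1934\right) + 2009\right) \left(4132 - 673\right) = \left(\left(2 \left(-1\right) \left(-36 - 1\right) - 1934\right) + 2009\right) \left(4132 - 673\right) = \left(\left(2 \left(-1\right) \left(-37\right) - 1934\right) + 2009\right) 3459 = \left(\left(74 - 1934\right) + 2009\right) 3459 = \left(-1860 + 2009\right) 3459 = 149 \cdot 3459 = 515391$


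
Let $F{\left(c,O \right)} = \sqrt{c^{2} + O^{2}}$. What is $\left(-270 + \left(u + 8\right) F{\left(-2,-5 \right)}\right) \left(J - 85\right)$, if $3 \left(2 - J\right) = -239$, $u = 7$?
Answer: $900 - 50 \sqrt{29} \approx 630.74$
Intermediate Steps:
$J = \frac{245}{3}$ ($J = 2 - - \frac{239}{3} = 2 + \frac{239}{3} = \frac{245}{3} \approx 81.667$)
$F{\left(c,O \right)} = \sqrt{O^{2} + c^{2}}$
$\left(-270 + \left(u + 8\right) F{\left(-2,-5 \right)}\right) \left(J - 85\right) = \left(-270 + \left(7 + 8\right) \sqrt{\left(-5\right)^{2} + \left(-2\right)^{2}}\right) \left(\frac{245}{3} - 85\right) = \left(-270 + 15 \sqrt{25 + 4}\right) \left(- \frac{10}{3}\right) = \left(-270 + 15 \sqrt{29}\right) \left(- \frac{10}{3}\right) = 900 - 50 \sqrt{29}$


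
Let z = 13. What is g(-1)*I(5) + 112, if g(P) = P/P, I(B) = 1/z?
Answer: 1457/13 ≈ 112.08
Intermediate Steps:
I(B) = 1/13
g(P) = 1
g(-1)*I(5) + 112 = 1*(1/13) + 112 = 1/13 + 112 = 1457/13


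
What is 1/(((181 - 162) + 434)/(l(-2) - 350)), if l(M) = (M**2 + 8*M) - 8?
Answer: -370/453 ≈ -0.81678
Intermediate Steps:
l(M) = -8 + M**2 + 8*M
1/(((181 - 162) + 434)/(l(-2) - 350)) = 1/(((181 - 162) + 434)/((-8 + (-2)**2 + 8*(-2)) - 350)) = 1/((19 + 434)/((-8 + 4 - 16) - 350)) = 1/(453/(-20 - 350)) = 1/(453/(-370)) = 1/(453*(-1/370)) = 1/(-453/370) = -370/453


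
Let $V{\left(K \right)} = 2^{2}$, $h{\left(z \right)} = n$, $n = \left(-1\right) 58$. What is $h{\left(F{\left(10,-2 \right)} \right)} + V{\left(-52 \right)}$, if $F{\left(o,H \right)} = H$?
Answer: $-54$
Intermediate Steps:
$n = -58$
$h{\left(z \right)} = -58$
$V{\left(K \right)} = 4$
$h{\left(F{\left(10,-2 \right)} \right)} + V{\left(-52 \right)} = -58 + 4 = -54$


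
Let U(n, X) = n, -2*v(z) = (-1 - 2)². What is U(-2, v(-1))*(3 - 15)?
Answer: 24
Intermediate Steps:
v(z) = -9/2 (v(z) = -(-1 - 2)²/2 = -½*(-3)² = -½*9 = -9/2)
U(-2, v(-1))*(3 - 15) = -2*(3 - 15) = -2*(-12) = 24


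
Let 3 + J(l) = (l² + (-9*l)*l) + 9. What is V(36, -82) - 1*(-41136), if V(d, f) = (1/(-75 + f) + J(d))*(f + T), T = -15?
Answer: 164261347/157 ≈ 1.0463e+6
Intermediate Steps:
J(l) = 6 - 8*l² (J(l) = -3 + ((l² + (-9*l)*l) + 9) = -3 + ((l² - 9*l²) + 9) = -3 + (-8*l² + 9) = -3 + (9 - 8*l²) = 6 - 8*l²)
V(d, f) = (-15 + f)*(6 + 1/(-75 + f) - 8*d²) (V(d, f) = (1/(-75 + f) + (6 - 8*d²))*(f - 15) = (6 + 1/(-75 + f) - 8*d²)*(-15 + f) = (-15 + f)*(6 + 1/(-75 + f) - 8*d²))
V(36, -82) - 1*(-41136) = (6735 - 82 - 9000*36² + (-82)²*(6 - 8*36²) + 180*(-82)*(-3 + 4*36²))/(-75 - 82) - 1*(-41136) = (6735 - 82 - 9000*1296 + 6724*(6 - 8*1296) + 180*(-82)*(-3 + 4*1296))/(-157) + 41136 = -(6735 - 82 - 11664000 + 6724*(6 - 10368) + 180*(-82)*(-3 + 5184))/157 + 41136 = -(6735 - 82 - 11664000 + 6724*(-10362) + 180*(-82)*5181)/157 + 41136 = -(6735 - 82 - 11664000 - 69674088 - 76471560)/157 + 41136 = -1/157*(-157802995) + 41136 = 157802995/157 + 41136 = 164261347/157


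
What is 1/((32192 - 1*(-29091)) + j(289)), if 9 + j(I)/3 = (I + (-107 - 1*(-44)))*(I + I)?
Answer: 1/453140 ≈ 2.2068e-6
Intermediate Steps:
j(I) = -27 + 6*I*(-63 + I) (j(I) = -27 + 3*((I + (-107 - 1*(-44)))*(I + I)) = -27 + 3*((I + (-107 + 44))*(2*I)) = -27 + 3*((I - 63)*(2*I)) = -27 + 3*((-63 + I)*(2*I)) = -27 + 3*(2*I*(-63 + I)) = -27 + 6*I*(-63 + I))
1/((32192 - 1*(-29091)) + j(289)) = 1/((32192 - 1*(-29091)) + (-27 - 378*289 + 6*289**2)) = 1/((32192 + 29091) + (-27 - 109242 + 6*83521)) = 1/(61283 + (-27 - 109242 + 501126)) = 1/(61283 + 391857) = 1/453140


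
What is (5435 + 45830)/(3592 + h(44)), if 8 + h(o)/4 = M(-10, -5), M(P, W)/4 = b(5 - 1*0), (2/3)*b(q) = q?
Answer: 10253/736 ≈ 13.931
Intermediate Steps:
b(q) = 3*q/2
M(P, W) = 30 (M(P, W) = 4*(3*(5 - 1*0)/2) = 4*(3*(5 + 0)/2) = 4*((3/2)*5) = 4*(15/2) = 30)
h(o) = 88 (h(o) = -32 + 4*30 = -32 + 120 = 88)
(5435 + 45830)/(3592 + h(44)) = (5435 + 45830)/(3592 + 88) = 51265/3680 = 51265*(1/3680) = 10253/736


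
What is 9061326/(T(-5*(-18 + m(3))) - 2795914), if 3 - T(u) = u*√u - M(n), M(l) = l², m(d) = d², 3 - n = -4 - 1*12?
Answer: -112583955108/34733776495 + 27183978*√5/173668882475 ≈ -3.2410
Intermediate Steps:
n = 19 (n = 3 - (-4 - 1*12) = 3 - (-4 - 12) = 3 - 1*(-16) = 3 + 16 = 19)
T(u) = 364 - u^(3/2) (T(u) = 3 - (u*√u - 1*19²) = 3 - (u^(3/2) - 1*361) = 3 - (u^(3/2) - 361) = 3 - (-361 + u^(3/2)) = 3 + (361 - u^(3/2)) = 364 - u^(3/2))
9061326/(T(-5*(-18 + m(3))) - 2795914) = 9061326/((364 - (-5*(-18 + 3²))^(3/2)) - 2795914) = 9061326/((364 - (-5*(-18 + 9))^(3/2)) - 2795914) = 9061326/((364 - (-5*(-9))^(3/2)) - 2795914) = 9061326/((364 - 45^(3/2)) - 2795914) = 9061326/((364 - 135*√5) - 2795914) = 9061326/(-2795550 - 135*√5)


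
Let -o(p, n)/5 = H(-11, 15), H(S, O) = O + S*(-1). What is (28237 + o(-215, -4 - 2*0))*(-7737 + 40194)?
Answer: 912268899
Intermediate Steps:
H(S, O) = O - S
o(p, n) = -130 (o(p, n) = -5*(15 - 1*(-11)) = -5*(15 + 11) = -5*26 = -130)
(28237 + o(-215, -4 - 2*0))*(-7737 + 40194) = (28237 - 130)*(-7737 + 40194) = 28107*32457 = 912268899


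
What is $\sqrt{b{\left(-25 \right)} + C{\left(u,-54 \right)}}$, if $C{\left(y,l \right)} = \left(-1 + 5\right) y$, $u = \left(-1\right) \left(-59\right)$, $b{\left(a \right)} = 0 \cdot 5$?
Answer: $2 \sqrt{59} \approx 15.362$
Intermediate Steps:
$b{\left(a \right)} = 0$
$u = 59$
$C{\left(y,l \right)} = 4 y$
$\sqrt{b{\left(-25 \right)} + C{\left(u,-54 \right)}} = \sqrt{0 + 4 \cdot 59} = \sqrt{0 + 236} = \sqrt{236} = 2 \sqrt{59}$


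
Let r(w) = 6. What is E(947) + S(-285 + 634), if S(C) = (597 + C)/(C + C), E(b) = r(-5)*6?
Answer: 13037/349 ≈ 37.355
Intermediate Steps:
E(b) = 36 (E(b) = 6*6 = 36)
S(C) = (597 + C)/(2*C) (S(C) = (597 + C)/((2*C)) = (597 + C)*(1/(2*C)) = (597 + C)/(2*C))
E(947) + S(-285 + 634) = 36 + (597 + (-285 + 634))/(2*(-285 + 634)) = 36 + (½)*(597 + 349)/349 = 36 + (½)*(1/349)*946 = 36 + 473/349 = 13037/349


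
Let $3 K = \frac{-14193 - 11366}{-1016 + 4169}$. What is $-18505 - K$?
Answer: $- \frac{175013236}{9459} \approx -18502.0$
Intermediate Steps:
$K = - \frac{25559}{9459}$ ($K = \frac{\left(-14193 - 11366\right) \frac{1}{-1016 + 4169}}{3} = \frac{\left(-25559\right) \frac{1}{3153}}{3} = \frac{1}{3} \left(- \frac{25559}{3153}\right) = - \frac{25559}{9459} \approx -2.7021$)
$-18505 - K = -18505 - - \frac{25559}{9459} = -18505 + \frac{25559}{9459} = - \frac{175013236}{9459}$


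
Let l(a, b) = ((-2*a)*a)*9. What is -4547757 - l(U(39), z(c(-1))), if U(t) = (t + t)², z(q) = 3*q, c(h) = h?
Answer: 661723251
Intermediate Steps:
U(t) = 4*t² (U(t) = (2*t)² = 4*t²)
l(a, b) = -18*a² (l(a, b) = -2*a²*9 = -18*a²)
-4547757 - l(U(39), z(c(-1))) = -4547757 - (-18)*(4*39²)² = -4547757 - (-18)*(4*1521)² = -4547757 - (-18)*6084² = -4547757 - (-18)*37015056 = -4547757 - 1*(-666271008) = -4547757 + 666271008 = 661723251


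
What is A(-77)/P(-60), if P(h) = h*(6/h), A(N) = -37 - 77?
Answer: -19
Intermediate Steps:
A(N) = -114
P(h) = 6
A(-77)/P(-60) = -114/6 = -114*⅙ = -19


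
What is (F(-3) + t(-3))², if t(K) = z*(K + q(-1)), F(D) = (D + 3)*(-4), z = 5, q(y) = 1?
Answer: 100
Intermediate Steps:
F(D) = -12 - 4*D (F(D) = (3 + D)*(-4) = -12 - 4*D)
t(K) = 5 + 5*K (t(K) = 5*(K + 1) = 5*(1 + K) = 5 + 5*K)
(F(-3) + t(-3))² = ((-12 - 4*(-3)) + (5 + 5*(-3)))² = ((-12 + 12) + (5 - 15))² = (0 - 10)² = (-10)² = 100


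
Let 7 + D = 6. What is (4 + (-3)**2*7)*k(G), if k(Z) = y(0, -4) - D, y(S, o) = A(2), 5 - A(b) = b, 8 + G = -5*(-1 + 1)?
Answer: 268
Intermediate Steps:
D = -1 (D = -7 + 6 = -1)
G = -8 (G = -8 - 5*(-1 + 1) = -8 - 5*0 = -8 + 0 = -8)
A(b) = 5 - b
y(S, o) = 3 (y(S, o) = 5 - 1*2 = 5 - 2 = 3)
k(Z) = 4 (k(Z) = 3 - 1*(-1) = 3 + 1 = 4)
(4 + (-3)**2*7)*k(G) = (4 + (-3)**2*7)*4 = (4 + 9*7)*4 = (4 + 63)*4 = 67*4 = 268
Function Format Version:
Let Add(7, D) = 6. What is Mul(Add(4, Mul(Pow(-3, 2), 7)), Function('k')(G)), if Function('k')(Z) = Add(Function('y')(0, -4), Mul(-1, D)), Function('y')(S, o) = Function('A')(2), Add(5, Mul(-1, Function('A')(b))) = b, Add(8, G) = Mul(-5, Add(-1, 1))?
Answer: 268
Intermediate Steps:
D = -1 (D = Add(-7, 6) = -1)
G = -8 (G = Add(-8, Mul(-5, Add(-1, 1))) = Add(-8, Mul(-5, 0)) = Add(-8, 0) = -8)
Function('A')(b) = Add(5, Mul(-1, b))
Function('y')(S, o) = 3 (Function('y')(S, o) = Add(5, Mul(-1, 2)) = Add(5, -2) = 3)
Function('k')(Z) = 4 (Function('k')(Z) = Add(3, Mul(-1, -1)) = Add(3, 1) = 4)
Mul(Add(4, Mul(Pow(-3, 2), 7)), Function('k')(G)) = Mul(Add(4, Mul(Pow(-3, 2), 7)), 4) = Mul(Add(4, Mul(9, 7)), 4) = Mul(Add(4, 63), 4) = Mul(67, 4) = 268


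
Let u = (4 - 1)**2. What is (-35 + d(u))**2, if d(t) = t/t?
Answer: 1156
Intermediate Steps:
u = 9 (u = 3**2 = 9)
d(t) = 1
(-35 + d(u))**2 = (-35 + 1)**2 = (-34)**2 = 1156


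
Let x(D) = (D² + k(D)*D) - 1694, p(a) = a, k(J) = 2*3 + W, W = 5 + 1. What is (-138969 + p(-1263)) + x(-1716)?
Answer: 2782138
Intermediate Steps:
W = 6
k(J) = 12 (k(J) = 2*3 + 6 = 6 + 6 = 12)
x(D) = -1694 + D² + 12*D (x(D) = (D² + 12*D) - 1694 = -1694 + D² + 12*D)
(-138969 + p(-1263)) + x(-1716) = (-138969 - 1263) + (-1694 + (-1716)² + 12*(-1716)) = -140232 + (-1694 + 2944656 - 20592) = -140232 + 2922370 = 2782138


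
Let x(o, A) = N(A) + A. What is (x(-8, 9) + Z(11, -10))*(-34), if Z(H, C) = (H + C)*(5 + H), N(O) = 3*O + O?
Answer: -2074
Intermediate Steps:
N(O) = 4*O
x(o, A) = 5*A (x(o, A) = 4*A + A = 5*A)
Z(H, C) = (5 + H)*(C + H) (Z(H, C) = (C + H)*(5 + H) = (5 + H)*(C + H))
(x(-8, 9) + Z(11, -10))*(-34) = (5*9 + (11² + 5*(-10) + 5*11 - 10*11))*(-34) = (45 + (121 - 50 + 55 - 110))*(-34) = (45 + 16)*(-34) = 61*(-34) = -2074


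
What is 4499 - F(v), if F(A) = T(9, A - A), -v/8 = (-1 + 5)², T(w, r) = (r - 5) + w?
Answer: 4495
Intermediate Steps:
T(w, r) = -5 + r + w (T(w, r) = (-5 + r) + w = -5 + r + w)
v = -128 (v = -8*(-1 + 5)² = -8*4² = -8*16 = -128)
F(A) = 4 (F(A) = -5 + (A - A) + 9 = -5 + 0 + 9 = 4)
4499 - F(v) = 4499 - 1*4 = 4499 - 4 = 4495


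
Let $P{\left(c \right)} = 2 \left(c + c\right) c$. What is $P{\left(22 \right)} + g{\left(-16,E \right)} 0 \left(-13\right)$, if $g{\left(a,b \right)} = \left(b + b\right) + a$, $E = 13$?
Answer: $1936$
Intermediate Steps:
$g{\left(a,b \right)} = a + 2 b$ ($g{\left(a,b \right)} = 2 b + a = a + 2 b$)
$P{\left(c \right)} = 4 c^{2}$ ($P{\left(c \right)} = 2 \cdot 2 c c = 4 c c = 4 c^{2}$)
$P{\left(22 \right)} + g{\left(-16,E \right)} 0 \left(-13\right) = 4 \cdot 22^{2} + \left(-16 + 2 \cdot 13\right) 0 \left(-13\right) = 4 \cdot 484 + \left(-16 + 26\right) 0 = 1936 + 10 \cdot 0 = 1936 + 0 = 1936$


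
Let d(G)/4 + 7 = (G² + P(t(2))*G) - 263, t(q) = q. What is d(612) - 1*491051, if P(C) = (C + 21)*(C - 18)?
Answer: 105181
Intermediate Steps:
P(C) = (-18 + C)*(21 + C) (P(C) = (21 + C)*(-18 + C) = (-18 + C)*(21 + C))
d(G) = -1080 - 1472*G + 4*G² (d(G) = -28 + 4*((G² + (-378 + 2² + 3*2)*G) - 263) = -28 + 4*((G² + (-378 + 4 + 6)*G) - 263) = -28 + 4*((G² - 368*G) - 263) = -28 + 4*(-263 + G² - 368*G) = -28 + (-1052 - 1472*G + 4*G²) = -1080 - 1472*G + 4*G²)
d(612) - 1*491051 = (-1080 - 1472*612 + 4*612²) - 1*491051 = (-1080 - 900864 + 4*374544) - 491051 = (-1080 - 900864 + 1498176) - 491051 = 596232 - 491051 = 105181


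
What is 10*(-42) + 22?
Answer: -398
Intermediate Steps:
10*(-42) + 22 = -420 + 22 = -398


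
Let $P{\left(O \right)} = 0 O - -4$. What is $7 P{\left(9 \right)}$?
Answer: $28$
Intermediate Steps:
$P{\left(O \right)} = 4$ ($P{\left(O \right)} = 0 + 4 = 4$)
$7 P{\left(9 \right)} = 7 \cdot 4 = 28$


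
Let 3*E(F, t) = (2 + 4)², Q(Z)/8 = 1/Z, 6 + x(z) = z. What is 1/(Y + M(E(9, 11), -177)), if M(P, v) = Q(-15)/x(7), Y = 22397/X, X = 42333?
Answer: -70555/301 ≈ -234.40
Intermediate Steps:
x(z) = -6 + z
Q(Z) = 8/Z
E(F, t) = 12 (E(F, t) = (2 + 4)²/3 = (⅓)*6² = (⅓)*36 = 12)
Y = 22397/42333 ≈ 0.52907
M(P, v) = -8/15 (M(P, v) = (8/(-15))/(-6 + 7) = (8*(-1/15))/1 = -8/15*1 = -8/15)
1/(Y + M(E(9, 11), -177)) = 1/(22397/42333 - 8/15) = 1/(-301/70555) = -70555/301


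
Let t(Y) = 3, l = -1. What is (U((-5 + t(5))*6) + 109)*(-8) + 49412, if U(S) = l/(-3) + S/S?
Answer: 145588/3 ≈ 48529.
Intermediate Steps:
U(S) = 4/3 (U(S) = -1/(-3) + S/S = -1*(-⅓) + 1 = ⅓ + 1 = 4/3)
(U((-5 + t(5))*6) + 109)*(-8) + 49412 = (4/3 + 109)*(-8) + 49412 = (331/3)*(-8) + 49412 = -2648/3 + 49412 = 145588/3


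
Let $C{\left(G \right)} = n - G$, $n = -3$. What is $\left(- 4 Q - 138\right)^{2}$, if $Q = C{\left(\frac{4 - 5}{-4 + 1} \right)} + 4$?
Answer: $\frac{178084}{9} \approx 19787.0$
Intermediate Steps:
$C{\left(G \right)} = -3 - G$
$Q = \frac{2}{3}$ ($Q = \left(-3 - \frac{4 - 5}{-4 + 1}\right) + 4 = \left(-3 - - \frac{1}{-3}\right) + 4 = \left(-3 - \left(-1\right) \left(- \frac{1}{3}\right)\right) + 4 = \left(-3 - \frac{1}{3}\right) + 4 = - \frac{10}{3} + 4 = \frac{2}{3} \approx 0.66667$)
$\left(- 4 Q - 138\right)^{2} = \left(\left(-4\right) \frac{2}{3} - 138\right)^{2} = \left(- \frac{8}{3} - 138\right)^{2} = \left(- \frac{422}{3}\right)^{2} = \frac{178084}{9}$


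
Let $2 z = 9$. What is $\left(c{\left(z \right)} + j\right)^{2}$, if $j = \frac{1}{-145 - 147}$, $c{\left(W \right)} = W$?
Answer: $\frac{1723969}{85264} \approx 20.219$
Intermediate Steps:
$z = \frac{9}{2}$ ($z = \frac{1}{2} \cdot 9 = \frac{9}{2} \approx 4.5$)
$j = - \frac{1}{292}$ ($j = \frac{1}{-292} = - \frac{1}{292} \approx -0.0034247$)
$\left(c{\left(z \right)} + j\right)^{2} = \left(\frac{9}{2} - \frac{1}{292}\right)^{2} = \left(\frac{1313}{292}\right)^{2} = \frac{1723969}{85264}$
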